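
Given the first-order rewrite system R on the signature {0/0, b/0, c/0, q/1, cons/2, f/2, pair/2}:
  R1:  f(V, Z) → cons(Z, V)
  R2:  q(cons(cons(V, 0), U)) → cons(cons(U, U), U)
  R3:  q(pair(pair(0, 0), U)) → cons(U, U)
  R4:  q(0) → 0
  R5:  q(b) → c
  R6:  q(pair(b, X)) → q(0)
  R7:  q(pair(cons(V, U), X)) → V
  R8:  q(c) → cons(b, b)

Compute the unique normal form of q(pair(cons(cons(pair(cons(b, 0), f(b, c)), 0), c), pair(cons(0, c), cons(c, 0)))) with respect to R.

1. q(pair(cons(cons(pair(cons(b, 0), f(b, c)), 0), c), pair(cons(0, c), cons(c, 0))))  →  cons(pair(cons(b, 0), f(b, c)), 0)   [R7 at ε]
2. cons(pair(cons(b, 0), f(b, c)), 0)  →  cons(pair(cons(b, 0), cons(c, b)), 0)   [R1 at 1.2]

cons(pair(cons(b, 0), cons(c, b)), 0)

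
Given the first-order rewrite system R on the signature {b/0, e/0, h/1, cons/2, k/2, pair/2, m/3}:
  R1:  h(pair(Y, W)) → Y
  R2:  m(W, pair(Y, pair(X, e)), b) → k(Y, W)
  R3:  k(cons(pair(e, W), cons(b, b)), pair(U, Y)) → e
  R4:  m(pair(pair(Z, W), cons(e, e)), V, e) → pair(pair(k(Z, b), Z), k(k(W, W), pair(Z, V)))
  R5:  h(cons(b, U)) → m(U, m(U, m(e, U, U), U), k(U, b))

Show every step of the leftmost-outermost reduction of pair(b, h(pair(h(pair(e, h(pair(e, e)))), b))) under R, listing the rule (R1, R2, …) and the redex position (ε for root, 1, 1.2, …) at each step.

pair(b, e)

1. pair(b, h(pair(h(pair(e, h(pair(e, e)))), b)))  →  pair(b, h(pair(e, h(pair(e, e)))))   [R1 at 2]
2. pair(b, h(pair(e, h(pair(e, e)))))  →  pair(b, e)   [R1 at 2]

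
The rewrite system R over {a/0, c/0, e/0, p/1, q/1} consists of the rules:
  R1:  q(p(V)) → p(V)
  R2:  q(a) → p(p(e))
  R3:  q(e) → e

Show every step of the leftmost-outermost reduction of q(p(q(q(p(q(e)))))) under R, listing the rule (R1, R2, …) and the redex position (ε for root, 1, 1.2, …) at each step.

p(p(e))

1. q(p(q(q(p(q(e))))))  →  p(q(q(p(q(e)))))   [R1 at ε]
2. p(q(q(p(q(e)))))  →  p(q(p(q(e))))   [R1 at 1.1]
3. p(q(p(q(e))))  →  p(p(q(e)))   [R1 at 1]
4. p(p(q(e)))  →  p(p(e))   [R3 at 1.1]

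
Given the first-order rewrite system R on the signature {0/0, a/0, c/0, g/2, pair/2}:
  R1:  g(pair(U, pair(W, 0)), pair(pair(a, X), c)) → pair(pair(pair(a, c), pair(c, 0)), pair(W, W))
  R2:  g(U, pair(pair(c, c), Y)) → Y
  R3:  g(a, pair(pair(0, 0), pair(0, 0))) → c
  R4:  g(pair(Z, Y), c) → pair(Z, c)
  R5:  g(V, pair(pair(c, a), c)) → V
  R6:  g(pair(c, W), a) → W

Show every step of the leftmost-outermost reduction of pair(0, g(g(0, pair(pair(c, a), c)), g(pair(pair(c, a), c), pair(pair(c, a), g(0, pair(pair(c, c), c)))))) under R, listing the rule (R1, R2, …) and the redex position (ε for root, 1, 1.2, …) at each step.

1. pair(0, g(g(0, pair(pair(c, a), c)), g(pair(pair(c, a), c), pair(pair(c, a), g(0, pair(pair(c, c), c))))))  →  pair(0, g(0, g(pair(pair(c, a), c), pair(pair(c, a), g(0, pair(pair(c, c), c))))))   [R5 at 2.1]
2. pair(0, g(0, g(pair(pair(c, a), c), pair(pair(c, a), g(0, pair(pair(c, c), c))))))  →  pair(0, g(0, g(pair(pair(c, a), c), pair(pair(c, a), c))))   [R2 at 2.2.2.2]
3. pair(0, g(0, g(pair(pair(c, a), c), pair(pair(c, a), c))))  →  pair(0, g(0, pair(pair(c, a), c)))   [R5 at 2.2]
4. pair(0, g(0, pair(pair(c, a), c)))  →  pair(0, 0)   [R5 at 2]

pair(0, 0)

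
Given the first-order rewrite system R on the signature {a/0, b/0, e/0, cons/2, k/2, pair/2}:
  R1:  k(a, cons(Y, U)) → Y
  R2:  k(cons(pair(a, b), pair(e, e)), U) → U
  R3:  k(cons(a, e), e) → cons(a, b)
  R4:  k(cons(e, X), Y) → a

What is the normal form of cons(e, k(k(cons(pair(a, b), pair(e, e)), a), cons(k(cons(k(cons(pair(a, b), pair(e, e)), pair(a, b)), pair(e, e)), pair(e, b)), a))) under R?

1. cons(e, k(k(cons(pair(a, b), pair(e, e)), a), cons(k(cons(k(cons(pair(a, b), pair(e, e)), pair(a, b)), pair(e, e)), pair(e, b)), a)))  →  cons(e, k(a, cons(k(cons(k(cons(pair(a, b), pair(e, e)), pair(a, b)), pair(e, e)), pair(e, b)), a)))   [R2 at 2.1]
2. cons(e, k(a, cons(k(cons(k(cons(pair(a, b), pair(e, e)), pair(a, b)), pair(e, e)), pair(e, b)), a)))  →  cons(e, k(cons(k(cons(pair(a, b), pair(e, e)), pair(a, b)), pair(e, e)), pair(e, b)))   [R1 at 2]
3. cons(e, k(cons(k(cons(pair(a, b), pair(e, e)), pair(a, b)), pair(e, e)), pair(e, b)))  →  cons(e, k(cons(pair(a, b), pair(e, e)), pair(e, b)))   [R2 at 2.1.1]
4. cons(e, k(cons(pair(a, b), pair(e, e)), pair(e, b)))  →  cons(e, pair(e, b))   [R2 at 2]

cons(e, pair(e, b))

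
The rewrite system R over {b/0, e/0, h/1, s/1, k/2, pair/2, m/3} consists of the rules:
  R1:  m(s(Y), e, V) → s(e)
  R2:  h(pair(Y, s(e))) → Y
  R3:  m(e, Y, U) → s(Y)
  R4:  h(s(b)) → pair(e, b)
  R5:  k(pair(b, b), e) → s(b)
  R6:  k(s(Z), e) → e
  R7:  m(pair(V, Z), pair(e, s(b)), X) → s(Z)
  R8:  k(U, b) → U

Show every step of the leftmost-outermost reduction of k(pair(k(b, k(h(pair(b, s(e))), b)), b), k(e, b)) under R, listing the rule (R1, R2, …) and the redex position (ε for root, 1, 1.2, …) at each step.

1. k(pair(k(b, k(h(pair(b, s(e))), b)), b), k(e, b))  →  k(pair(k(b, h(pair(b, s(e)))), b), k(e, b))   [R8 at 1.1.2]
2. k(pair(k(b, h(pair(b, s(e)))), b), k(e, b))  →  k(pair(k(b, b), b), k(e, b))   [R2 at 1.1.2]
3. k(pair(k(b, b), b), k(e, b))  →  k(pair(b, b), k(e, b))   [R8 at 1.1]
4. k(pair(b, b), k(e, b))  →  k(pair(b, b), e)   [R8 at 2]
5. k(pair(b, b), e)  →  s(b)   [R5 at ε]

s(b)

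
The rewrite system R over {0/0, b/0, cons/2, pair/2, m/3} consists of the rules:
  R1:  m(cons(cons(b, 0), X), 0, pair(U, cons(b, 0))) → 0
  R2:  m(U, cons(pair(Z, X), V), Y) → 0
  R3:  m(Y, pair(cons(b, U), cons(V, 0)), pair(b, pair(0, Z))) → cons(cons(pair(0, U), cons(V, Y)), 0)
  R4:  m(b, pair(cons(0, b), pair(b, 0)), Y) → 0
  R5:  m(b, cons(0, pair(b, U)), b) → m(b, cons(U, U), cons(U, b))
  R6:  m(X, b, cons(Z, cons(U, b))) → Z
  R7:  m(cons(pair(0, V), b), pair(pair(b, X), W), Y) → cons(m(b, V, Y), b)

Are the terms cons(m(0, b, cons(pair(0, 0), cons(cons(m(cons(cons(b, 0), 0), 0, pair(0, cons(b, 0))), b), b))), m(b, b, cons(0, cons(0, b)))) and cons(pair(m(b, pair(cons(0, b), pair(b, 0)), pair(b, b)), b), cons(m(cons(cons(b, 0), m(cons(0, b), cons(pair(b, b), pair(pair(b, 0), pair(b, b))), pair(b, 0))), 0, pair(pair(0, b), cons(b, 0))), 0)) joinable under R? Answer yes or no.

Reduce t₁ = cons(m(0, b, cons(pair(0, 0), cons(cons(m(cons(cons(b, 0), 0), 0, pair(0, cons(b, 0))), b), b))), m(b, b, cons(0, cons(0, b)))):
1. cons(m(0, b, cons(pair(0, 0), cons(cons(m(cons(cons(b, 0), 0), 0, pair(0, cons(b, 0))), b), b))), m(b, b, cons(0, cons(0, b))))  →  cons(pair(0, 0), m(b, b, cons(0, cons(0, b))))   [R6 at 1]
2. cons(pair(0, 0), m(b, b, cons(0, cons(0, b))))  →  cons(pair(0, 0), 0)   [R6 at 2]

Reduce t₂ = cons(pair(m(b, pair(cons(0, b), pair(b, 0)), pair(b, b)), b), cons(m(cons(cons(b, 0), m(cons(0, b), cons(pair(b, b), pair(pair(b, 0), pair(b, b))), pair(b, 0))), 0, pair(pair(0, b), cons(b, 0))), 0)):
1. cons(pair(m(b, pair(cons(0, b), pair(b, 0)), pair(b, b)), b), cons(m(cons(cons(b, 0), m(cons(0, b), cons(pair(b, b), pair(pair(b, 0), pair(b, b))), pair(b, 0))), 0, pair(pair(0, b), cons(b, 0))), 0))  →  cons(pair(0, b), cons(m(cons(cons(b, 0), m(cons(0, b), cons(pair(b, b), pair(pair(b, 0), pair(b, b))), pair(b, 0))), 0, pair(pair(0, b), cons(b, 0))), 0))   [R4 at 1.1]
2. cons(pair(0, b), cons(m(cons(cons(b, 0), m(cons(0, b), cons(pair(b, b), pair(pair(b, 0), pair(b, b))), pair(b, 0))), 0, pair(pair(0, b), cons(b, 0))), 0))  →  cons(pair(0, b), cons(0, 0))   [R1 at 2.1]

no — NF(t₁) = cons(pair(0, 0), 0), NF(t₂) = cons(pair(0, b), cons(0, 0))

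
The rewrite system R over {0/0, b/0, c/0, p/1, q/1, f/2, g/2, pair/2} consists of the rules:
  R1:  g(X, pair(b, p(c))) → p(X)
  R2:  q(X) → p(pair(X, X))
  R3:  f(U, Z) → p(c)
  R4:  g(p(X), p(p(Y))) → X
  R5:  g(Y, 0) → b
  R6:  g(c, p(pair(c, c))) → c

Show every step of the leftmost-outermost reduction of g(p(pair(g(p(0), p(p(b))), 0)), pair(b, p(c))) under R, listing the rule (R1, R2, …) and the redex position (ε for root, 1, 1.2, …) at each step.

1. g(p(pair(g(p(0), p(p(b))), 0)), pair(b, p(c)))  →  p(p(pair(g(p(0), p(p(b))), 0)))   [R1 at ε]
2. p(p(pair(g(p(0), p(p(b))), 0)))  →  p(p(pair(0, 0)))   [R4 at 1.1.1]

p(p(pair(0, 0)))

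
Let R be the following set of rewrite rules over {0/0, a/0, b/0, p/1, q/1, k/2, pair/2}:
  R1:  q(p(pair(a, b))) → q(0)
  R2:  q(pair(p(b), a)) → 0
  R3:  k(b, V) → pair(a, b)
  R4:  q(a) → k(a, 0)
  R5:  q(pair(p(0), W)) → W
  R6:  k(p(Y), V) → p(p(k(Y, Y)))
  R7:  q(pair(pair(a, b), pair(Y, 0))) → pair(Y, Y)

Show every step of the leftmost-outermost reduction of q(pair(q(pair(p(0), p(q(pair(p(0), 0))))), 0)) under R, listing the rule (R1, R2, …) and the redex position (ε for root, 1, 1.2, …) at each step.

1. q(pair(q(pair(p(0), p(q(pair(p(0), 0))))), 0))  →  q(pair(p(q(pair(p(0), 0))), 0))   [R5 at 1.1]
2. q(pair(p(q(pair(p(0), 0))), 0))  →  q(pair(p(0), 0))   [R5 at 1.1.1]
3. q(pair(p(0), 0))  →  0   [R5 at ε]

0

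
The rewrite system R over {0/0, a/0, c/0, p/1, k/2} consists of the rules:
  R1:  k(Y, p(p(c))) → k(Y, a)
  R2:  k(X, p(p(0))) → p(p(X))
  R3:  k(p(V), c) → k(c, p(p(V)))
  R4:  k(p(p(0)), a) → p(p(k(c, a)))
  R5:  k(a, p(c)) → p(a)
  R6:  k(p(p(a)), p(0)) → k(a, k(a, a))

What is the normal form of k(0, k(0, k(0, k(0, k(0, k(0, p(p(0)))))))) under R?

p(p(0))

1. k(0, k(0, k(0, k(0, k(0, k(0, p(p(0))))))))  →  k(0, k(0, k(0, k(0, k(0, p(p(0)))))))   [R2 at 2.2.2.2.2]
2. k(0, k(0, k(0, k(0, k(0, p(p(0)))))))  →  k(0, k(0, k(0, k(0, p(p(0))))))   [R2 at 2.2.2.2]
3. k(0, k(0, k(0, k(0, p(p(0))))))  →  k(0, k(0, k(0, p(p(0)))))   [R2 at 2.2.2]
4. k(0, k(0, k(0, p(p(0)))))  →  k(0, k(0, p(p(0))))   [R2 at 2.2]
5. k(0, k(0, p(p(0))))  →  k(0, p(p(0)))   [R2 at 2]
6. k(0, p(p(0)))  →  p(p(0))   [R2 at ε]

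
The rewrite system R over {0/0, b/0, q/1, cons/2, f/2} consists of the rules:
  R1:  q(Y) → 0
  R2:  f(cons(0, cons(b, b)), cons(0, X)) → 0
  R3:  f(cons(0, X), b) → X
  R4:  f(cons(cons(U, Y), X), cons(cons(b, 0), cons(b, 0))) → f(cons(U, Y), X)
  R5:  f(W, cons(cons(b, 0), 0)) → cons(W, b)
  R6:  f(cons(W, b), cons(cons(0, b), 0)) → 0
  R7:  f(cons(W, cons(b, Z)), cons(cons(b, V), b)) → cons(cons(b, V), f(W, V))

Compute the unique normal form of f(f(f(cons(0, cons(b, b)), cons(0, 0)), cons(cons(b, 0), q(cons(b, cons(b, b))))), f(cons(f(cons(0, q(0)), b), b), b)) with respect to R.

1. f(f(f(cons(0, cons(b, b)), cons(0, 0)), cons(cons(b, 0), q(cons(b, cons(b, b))))), f(cons(f(cons(0, q(0)), b), b), b))  →  f(f(0, cons(cons(b, 0), q(cons(b, cons(b, b))))), f(cons(f(cons(0, q(0)), b), b), b))   [R2 at 1.1]
2. f(f(0, cons(cons(b, 0), q(cons(b, cons(b, b))))), f(cons(f(cons(0, q(0)), b), b), b))  →  f(f(0, cons(cons(b, 0), 0)), f(cons(f(cons(0, q(0)), b), b), b))   [R1 at 1.2.2]
3. f(f(0, cons(cons(b, 0), 0)), f(cons(f(cons(0, q(0)), b), b), b))  →  f(cons(0, b), f(cons(f(cons(0, q(0)), b), b), b))   [R5 at 1]
4. f(cons(0, b), f(cons(f(cons(0, q(0)), b), b), b))  →  f(cons(0, b), f(cons(q(0), b), b))   [R3 at 2.1.1]
5. f(cons(0, b), f(cons(q(0), b), b))  →  f(cons(0, b), f(cons(0, b), b))   [R1 at 2.1.1]
6. f(cons(0, b), f(cons(0, b), b))  →  f(cons(0, b), b)   [R3 at 2]
7. f(cons(0, b), b)  →  b   [R3 at ε]

b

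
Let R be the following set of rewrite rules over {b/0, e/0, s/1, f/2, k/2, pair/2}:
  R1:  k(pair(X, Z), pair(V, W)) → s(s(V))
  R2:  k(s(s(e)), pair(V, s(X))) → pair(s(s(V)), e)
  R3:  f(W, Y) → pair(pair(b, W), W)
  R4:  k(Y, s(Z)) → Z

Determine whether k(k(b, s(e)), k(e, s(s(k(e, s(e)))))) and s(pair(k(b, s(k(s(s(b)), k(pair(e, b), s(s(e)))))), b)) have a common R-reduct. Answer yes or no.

no — NF(t₁) = e, NF(t₂) = s(pair(e, b))

Reduce t₁ = k(k(b, s(e)), k(e, s(s(k(e, s(e)))))):
1. k(k(b, s(e)), k(e, s(s(k(e, s(e))))))  →  k(e, k(e, s(s(k(e, s(e))))))   [R4 at 1]
2. k(e, k(e, s(s(k(e, s(e))))))  →  k(e, s(k(e, s(e))))   [R4 at 2]
3. k(e, s(k(e, s(e))))  →  k(e, s(e))   [R4 at ε]
4. k(e, s(e))  →  e   [R4 at ε]

Reduce t₂ = s(pair(k(b, s(k(s(s(b)), k(pair(e, b), s(s(e)))))), b)):
1. s(pair(k(b, s(k(s(s(b)), k(pair(e, b), s(s(e)))))), b))  →  s(pair(k(s(s(b)), k(pair(e, b), s(s(e)))), b))   [R4 at 1.1]
2. s(pair(k(s(s(b)), k(pair(e, b), s(s(e)))), b))  →  s(pair(k(s(s(b)), s(e)), b))   [R4 at 1.1.2]
3. s(pair(k(s(s(b)), s(e)), b))  →  s(pair(e, b))   [R4 at 1.1]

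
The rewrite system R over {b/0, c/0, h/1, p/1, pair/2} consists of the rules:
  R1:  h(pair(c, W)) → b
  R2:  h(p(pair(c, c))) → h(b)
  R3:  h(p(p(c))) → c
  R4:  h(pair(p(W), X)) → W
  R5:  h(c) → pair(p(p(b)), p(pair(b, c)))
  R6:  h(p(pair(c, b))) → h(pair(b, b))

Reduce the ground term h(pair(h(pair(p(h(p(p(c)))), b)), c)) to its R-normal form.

1. h(pair(h(pair(p(h(p(p(c)))), b)), c))  →  h(pair(h(p(p(c))), c))   [R4 at 1.1]
2. h(pair(h(p(p(c))), c))  →  h(pair(c, c))   [R3 at 1.1]
3. h(pair(c, c))  →  b   [R1 at ε]

b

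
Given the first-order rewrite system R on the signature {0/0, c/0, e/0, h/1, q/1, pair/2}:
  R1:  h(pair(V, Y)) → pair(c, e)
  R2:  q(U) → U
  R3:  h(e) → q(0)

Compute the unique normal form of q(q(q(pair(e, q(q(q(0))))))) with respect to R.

1. q(q(q(pair(e, q(q(q(0)))))))  →  q(q(pair(e, q(q(q(0))))))   [R2 at ε]
2. q(q(pair(e, q(q(q(0))))))  →  q(pair(e, q(q(q(0)))))   [R2 at ε]
3. q(pair(e, q(q(q(0)))))  →  pair(e, q(q(q(0))))   [R2 at ε]
4. pair(e, q(q(q(0))))  →  pair(e, q(q(0)))   [R2 at 2]
5. pair(e, q(q(0)))  →  pair(e, q(0))   [R2 at 2]
6. pair(e, q(0))  →  pair(e, 0)   [R2 at 2]

pair(e, 0)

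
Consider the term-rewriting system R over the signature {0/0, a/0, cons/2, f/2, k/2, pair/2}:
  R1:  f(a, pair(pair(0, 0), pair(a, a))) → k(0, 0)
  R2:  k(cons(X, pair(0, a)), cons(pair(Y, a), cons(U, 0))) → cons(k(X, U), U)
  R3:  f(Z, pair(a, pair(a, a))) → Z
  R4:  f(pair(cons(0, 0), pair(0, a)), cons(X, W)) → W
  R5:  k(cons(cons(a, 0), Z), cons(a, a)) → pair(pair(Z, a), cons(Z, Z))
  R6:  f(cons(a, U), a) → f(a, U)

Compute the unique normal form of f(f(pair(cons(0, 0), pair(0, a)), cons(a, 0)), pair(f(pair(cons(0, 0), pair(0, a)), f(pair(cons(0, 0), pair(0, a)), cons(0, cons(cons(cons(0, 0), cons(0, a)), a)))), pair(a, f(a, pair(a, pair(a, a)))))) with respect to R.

0

1. f(f(pair(cons(0, 0), pair(0, a)), cons(a, 0)), pair(f(pair(cons(0, 0), pair(0, a)), f(pair(cons(0, 0), pair(0, a)), cons(0, cons(cons(cons(0, 0), cons(0, a)), a)))), pair(a, f(a, pair(a, pair(a, a))))))  →  f(0, pair(f(pair(cons(0, 0), pair(0, a)), f(pair(cons(0, 0), pair(0, a)), cons(0, cons(cons(cons(0, 0), cons(0, a)), a)))), pair(a, f(a, pair(a, pair(a, a))))))   [R4 at 1]
2. f(0, pair(f(pair(cons(0, 0), pair(0, a)), f(pair(cons(0, 0), pair(0, a)), cons(0, cons(cons(cons(0, 0), cons(0, a)), a)))), pair(a, f(a, pair(a, pair(a, a))))))  →  f(0, pair(f(pair(cons(0, 0), pair(0, a)), cons(cons(cons(0, 0), cons(0, a)), a)), pair(a, f(a, pair(a, pair(a, a))))))   [R4 at 2.1.2]
3. f(0, pair(f(pair(cons(0, 0), pair(0, a)), cons(cons(cons(0, 0), cons(0, a)), a)), pair(a, f(a, pair(a, pair(a, a))))))  →  f(0, pair(a, pair(a, f(a, pair(a, pair(a, a))))))   [R4 at 2.1]
4. f(0, pair(a, pair(a, f(a, pair(a, pair(a, a))))))  →  f(0, pair(a, pair(a, a)))   [R3 at 2.2.2]
5. f(0, pair(a, pair(a, a)))  →  0   [R3 at ε]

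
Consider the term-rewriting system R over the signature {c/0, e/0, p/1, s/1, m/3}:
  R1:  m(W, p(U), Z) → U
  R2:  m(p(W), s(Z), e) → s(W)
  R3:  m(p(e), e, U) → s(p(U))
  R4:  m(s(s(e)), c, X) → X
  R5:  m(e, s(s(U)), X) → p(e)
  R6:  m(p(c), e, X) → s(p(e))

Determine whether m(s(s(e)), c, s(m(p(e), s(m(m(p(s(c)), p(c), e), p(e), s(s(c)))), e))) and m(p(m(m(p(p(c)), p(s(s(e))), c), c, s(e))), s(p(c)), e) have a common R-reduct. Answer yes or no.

yes — NF(t₁) = s(s(e)), NF(t₂) = s(s(e))

Reduce t₁ = m(s(s(e)), c, s(m(p(e), s(m(m(p(s(c)), p(c), e), p(e), s(s(c)))), e))):
1. m(s(s(e)), c, s(m(p(e), s(m(m(p(s(c)), p(c), e), p(e), s(s(c)))), e)))  →  s(m(p(e), s(m(m(p(s(c)), p(c), e), p(e), s(s(c)))), e))   [R4 at ε]
2. s(m(p(e), s(m(m(p(s(c)), p(c), e), p(e), s(s(c)))), e))  →  s(s(e))   [R2 at 1]

Reduce t₂ = m(p(m(m(p(p(c)), p(s(s(e))), c), c, s(e))), s(p(c)), e):
1. m(p(m(m(p(p(c)), p(s(s(e))), c), c, s(e))), s(p(c)), e)  →  s(m(m(p(p(c)), p(s(s(e))), c), c, s(e)))   [R2 at ε]
2. s(m(m(p(p(c)), p(s(s(e))), c), c, s(e)))  →  s(m(s(s(e)), c, s(e)))   [R1 at 1.1]
3. s(m(s(s(e)), c, s(e)))  →  s(s(e))   [R4 at 1]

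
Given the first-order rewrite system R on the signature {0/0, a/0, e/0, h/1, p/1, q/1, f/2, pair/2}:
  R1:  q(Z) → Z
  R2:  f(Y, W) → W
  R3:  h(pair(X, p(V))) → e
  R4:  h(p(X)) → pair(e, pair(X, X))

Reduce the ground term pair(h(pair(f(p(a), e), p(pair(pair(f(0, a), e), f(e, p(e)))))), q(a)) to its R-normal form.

pair(e, a)

1. pair(h(pair(f(p(a), e), p(pair(pair(f(0, a), e), f(e, p(e)))))), q(a))  →  pair(e, q(a))   [R3 at 1]
2. pair(e, q(a))  →  pair(e, a)   [R1 at 2]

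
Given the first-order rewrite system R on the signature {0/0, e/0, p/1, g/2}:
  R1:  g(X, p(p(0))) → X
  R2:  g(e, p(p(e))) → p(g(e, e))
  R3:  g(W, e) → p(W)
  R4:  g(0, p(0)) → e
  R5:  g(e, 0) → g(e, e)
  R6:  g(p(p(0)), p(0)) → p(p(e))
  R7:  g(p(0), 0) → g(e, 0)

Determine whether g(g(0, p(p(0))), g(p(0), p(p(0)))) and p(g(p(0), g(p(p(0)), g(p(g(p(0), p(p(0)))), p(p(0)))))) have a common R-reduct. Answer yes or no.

no — NF(t₁) = e, NF(t₂) = p(p(0))

Reduce t₁ = g(g(0, p(p(0))), g(p(0), p(p(0)))):
1. g(g(0, p(p(0))), g(p(0), p(p(0))))  →  g(0, g(p(0), p(p(0))))   [R1 at 1]
2. g(0, g(p(0), p(p(0))))  →  g(0, p(0))   [R1 at 2]
3. g(0, p(0))  →  e   [R4 at ε]

Reduce t₂ = p(g(p(0), g(p(p(0)), g(p(g(p(0), p(p(0)))), p(p(0)))))):
1. p(g(p(0), g(p(p(0)), g(p(g(p(0), p(p(0)))), p(p(0))))))  →  p(g(p(0), g(p(p(0)), p(g(p(0), p(p(0)))))))   [R1 at 1.2.2]
2. p(g(p(0), g(p(p(0)), p(g(p(0), p(p(0)))))))  →  p(g(p(0), g(p(p(0)), p(p(0)))))   [R1 at 1.2.2.1]
3. p(g(p(0), g(p(p(0)), p(p(0)))))  →  p(g(p(0), p(p(0))))   [R1 at 1.2]
4. p(g(p(0), p(p(0))))  →  p(p(0))   [R1 at 1]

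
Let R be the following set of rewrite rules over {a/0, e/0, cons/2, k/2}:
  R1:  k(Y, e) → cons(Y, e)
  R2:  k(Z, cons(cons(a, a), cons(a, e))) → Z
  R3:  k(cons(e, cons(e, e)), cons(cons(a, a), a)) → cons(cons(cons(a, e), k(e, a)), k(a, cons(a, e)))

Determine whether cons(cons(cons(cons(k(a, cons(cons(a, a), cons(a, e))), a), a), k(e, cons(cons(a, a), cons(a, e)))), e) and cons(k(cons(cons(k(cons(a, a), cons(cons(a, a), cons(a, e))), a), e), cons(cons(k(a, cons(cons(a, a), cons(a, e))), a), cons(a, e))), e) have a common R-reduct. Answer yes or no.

Reduce t₁ = cons(cons(cons(cons(k(a, cons(cons(a, a), cons(a, e))), a), a), k(e, cons(cons(a, a), cons(a, e)))), e):
1. cons(cons(cons(cons(k(a, cons(cons(a, a), cons(a, e))), a), a), k(e, cons(cons(a, a), cons(a, e)))), e)  →  cons(cons(cons(cons(a, a), a), k(e, cons(cons(a, a), cons(a, e)))), e)   [R2 at 1.1.1.1]
2. cons(cons(cons(cons(a, a), a), k(e, cons(cons(a, a), cons(a, e)))), e)  →  cons(cons(cons(cons(a, a), a), e), e)   [R2 at 1.2]

Reduce t₂ = cons(k(cons(cons(k(cons(a, a), cons(cons(a, a), cons(a, e))), a), e), cons(cons(k(a, cons(cons(a, a), cons(a, e))), a), cons(a, e))), e):
1. cons(k(cons(cons(k(cons(a, a), cons(cons(a, a), cons(a, e))), a), e), cons(cons(k(a, cons(cons(a, a), cons(a, e))), a), cons(a, e))), e)  →  cons(k(cons(cons(cons(a, a), a), e), cons(cons(k(a, cons(cons(a, a), cons(a, e))), a), cons(a, e))), e)   [R2 at 1.1.1.1]
2. cons(k(cons(cons(cons(a, a), a), e), cons(cons(k(a, cons(cons(a, a), cons(a, e))), a), cons(a, e))), e)  →  cons(k(cons(cons(cons(a, a), a), e), cons(cons(a, a), cons(a, e))), e)   [R2 at 1.2.1.1]
3. cons(k(cons(cons(cons(a, a), a), e), cons(cons(a, a), cons(a, e))), e)  →  cons(cons(cons(cons(a, a), a), e), e)   [R2 at 1]

yes — NF(t₁) = cons(cons(cons(cons(a, a), a), e), e), NF(t₂) = cons(cons(cons(cons(a, a), a), e), e)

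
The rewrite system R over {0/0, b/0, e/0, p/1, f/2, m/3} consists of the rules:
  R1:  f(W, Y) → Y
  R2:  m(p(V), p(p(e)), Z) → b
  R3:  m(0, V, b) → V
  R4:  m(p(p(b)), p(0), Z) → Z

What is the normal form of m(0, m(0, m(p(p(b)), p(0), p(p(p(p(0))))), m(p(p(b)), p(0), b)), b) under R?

1. m(0, m(0, m(p(p(b)), p(0), p(p(p(p(0))))), m(p(p(b)), p(0), b)), b)  →  m(0, m(p(p(b)), p(0), p(p(p(p(0))))), m(p(p(b)), p(0), b))   [R3 at ε]
2. m(0, m(p(p(b)), p(0), p(p(p(p(0))))), m(p(p(b)), p(0), b))  →  m(0, p(p(p(p(0)))), m(p(p(b)), p(0), b))   [R4 at 2]
3. m(0, p(p(p(p(0)))), m(p(p(b)), p(0), b))  →  m(0, p(p(p(p(0)))), b)   [R4 at 3]
4. m(0, p(p(p(p(0)))), b)  →  p(p(p(p(0))))   [R3 at ε]

p(p(p(p(0))))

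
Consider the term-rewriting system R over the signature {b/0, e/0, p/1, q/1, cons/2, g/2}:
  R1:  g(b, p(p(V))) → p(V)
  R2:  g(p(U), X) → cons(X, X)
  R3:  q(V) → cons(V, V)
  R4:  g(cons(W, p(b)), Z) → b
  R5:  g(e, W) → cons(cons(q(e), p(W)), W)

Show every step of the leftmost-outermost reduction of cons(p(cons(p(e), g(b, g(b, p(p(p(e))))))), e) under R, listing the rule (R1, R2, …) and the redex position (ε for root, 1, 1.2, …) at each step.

1. cons(p(cons(p(e), g(b, g(b, p(p(p(e))))))), e)  →  cons(p(cons(p(e), g(b, p(p(e))))), e)   [R1 at 1.1.2.2]
2. cons(p(cons(p(e), g(b, p(p(e))))), e)  →  cons(p(cons(p(e), p(e))), e)   [R1 at 1.1.2]

cons(p(cons(p(e), p(e))), e)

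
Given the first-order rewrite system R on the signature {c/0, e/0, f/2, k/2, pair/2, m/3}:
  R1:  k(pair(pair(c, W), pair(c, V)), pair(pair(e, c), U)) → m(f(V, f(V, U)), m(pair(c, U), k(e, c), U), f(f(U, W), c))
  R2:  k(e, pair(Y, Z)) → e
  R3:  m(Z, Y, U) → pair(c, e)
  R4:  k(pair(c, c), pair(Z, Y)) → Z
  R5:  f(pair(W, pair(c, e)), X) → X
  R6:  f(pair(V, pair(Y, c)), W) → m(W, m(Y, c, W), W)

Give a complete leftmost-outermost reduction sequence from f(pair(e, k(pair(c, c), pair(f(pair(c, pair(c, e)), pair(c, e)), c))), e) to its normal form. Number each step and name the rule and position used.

1. f(pair(e, k(pair(c, c), pair(f(pair(c, pair(c, e)), pair(c, e)), c))), e)  →  f(pair(e, f(pair(c, pair(c, e)), pair(c, e))), e)   [R4 at 1.2]
2. f(pair(e, f(pair(c, pair(c, e)), pair(c, e))), e)  →  f(pair(e, pair(c, e)), e)   [R5 at 1.2]
3. f(pair(e, pair(c, e)), e)  →  e   [R5 at ε]

e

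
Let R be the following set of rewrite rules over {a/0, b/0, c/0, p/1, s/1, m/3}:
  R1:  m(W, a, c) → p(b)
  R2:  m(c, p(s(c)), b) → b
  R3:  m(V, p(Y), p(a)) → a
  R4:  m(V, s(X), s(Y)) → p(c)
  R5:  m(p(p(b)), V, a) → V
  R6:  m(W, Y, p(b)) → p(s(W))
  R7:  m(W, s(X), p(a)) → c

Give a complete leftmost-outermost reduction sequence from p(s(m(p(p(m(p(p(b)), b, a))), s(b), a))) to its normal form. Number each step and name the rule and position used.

1. p(s(m(p(p(m(p(p(b)), b, a))), s(b), a)))  →  p(s(m(p(p(b)), s(b), a)))   [R5 at 1.1.1.1.1]
2. p(s(m(p(p(b)), s(b), a)))  →  p(s(s(b)))   [R5 at 1.1]

p(s(s(b)))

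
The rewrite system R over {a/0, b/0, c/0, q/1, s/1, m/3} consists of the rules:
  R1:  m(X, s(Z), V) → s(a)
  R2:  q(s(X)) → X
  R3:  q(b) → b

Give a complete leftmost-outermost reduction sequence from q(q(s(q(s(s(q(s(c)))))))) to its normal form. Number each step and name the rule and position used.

c

1. q(q(s(q(s(s(q(s(c))))))))  →  q(q(s(s(q(s(c))))))   [R2 at 1]
2. q(q(s(s(q(s(c))))))  →  q(s(q(s(c))))   [R2 at 1]
3. q(s(q(s(c))))  →  q(s(c))   [R2 at ε]
4. q(s(c))  →  c   [R2 at ε]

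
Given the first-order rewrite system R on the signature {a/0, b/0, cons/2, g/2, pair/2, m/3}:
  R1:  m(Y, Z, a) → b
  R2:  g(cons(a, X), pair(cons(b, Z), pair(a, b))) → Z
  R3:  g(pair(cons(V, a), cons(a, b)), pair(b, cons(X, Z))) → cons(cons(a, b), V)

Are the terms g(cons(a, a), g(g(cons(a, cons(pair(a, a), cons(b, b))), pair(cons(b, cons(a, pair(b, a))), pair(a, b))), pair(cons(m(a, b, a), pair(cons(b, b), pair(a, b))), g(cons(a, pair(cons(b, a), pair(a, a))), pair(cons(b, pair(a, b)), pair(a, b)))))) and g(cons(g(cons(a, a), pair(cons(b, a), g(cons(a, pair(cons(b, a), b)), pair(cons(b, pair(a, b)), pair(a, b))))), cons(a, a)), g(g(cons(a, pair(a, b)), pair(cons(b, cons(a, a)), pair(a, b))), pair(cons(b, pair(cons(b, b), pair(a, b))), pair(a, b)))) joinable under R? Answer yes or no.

Reduce t₁ = g(cons(a, a), g(g(cons(a, cons(pair(a, a), cons(b, b))), pair(cons(b, cons(a, pair(b, a))), pair(a, b))), pair(cons(m(a, b, a), pair(cons(b, b), pair(a, b))), g(cons(a, pair(cons(b, a), pair(a, a))), pair(cons(b, pair(a, b)), pair(a, b)))))):
1. g(cons(a, a), g(g(cons(a, cons(pair(a, a), cons(b, b))), pair(cons(b, cons(a, pair(b, a))), pair(a, b))), pair(cons(m(a, b, a), pair(cons(b, b), pair(a, b))), g(cons(a, pair(cons(b, a), pair(a, a))), pair(cons(b, pair(a, b)), pair(a, b))))))  →  g(cons(a, a), g(cons(a, pair(b, a)), pair(cons(m(a, b, a), pair(cons(b, b), pair(a, b))), g(cons(a, pair(cons(b, a), pair(a, a))), pair(cons(b, pair(a, b)), pair(a, b))))))   [R2 at 2.1]
2. g(cons(a, a), g(cons(a, pair(b, a)), pair(cons(m(a, b, a), pair(cons(b, b), pair(a, b))), g(cons(a, pair(cons(b, a), pair(a, a))), pair(cons(b, pair(a, b)), pair(a, b))))))  →  g(cons(a, a), g(cons(a, pair(b, a)), pair(cons(b, pair(cons(b, b), pair(a, b))), g(cons(a, pair(cons(b, a), pair(a, a))), pair(cons(b, pair(a, b)), pair(a, b))))))   [R1 at 2.2.1.1]
3. g(cons(a, a), g(cons(a, pair(b, a)), pair(cons(b, pair(cons(b, b), pair(a, b))), g(cons(a, pair(cons(b, a), pair(a, a))), pair(cons(b, pair(a, b)), pair(a, b))))))  →  g(cons(a, a), g(cons(a, pair(b, a)), pair(cons(b, pair(cons(b, b), pair(a, b))), pair(a, b))))   [R2 at 2.2.2]
4. g(cons(a, a), g(cons(a, pair(b, a)), pair(cons(b, pair(cons(b, b), pair(a, b))), pair(a, b))))  →  g(cons(a, a), pair(cons(b, b), pair(a, b)))   [R2 at 2]
5. g(cons(a, a), pair(cons(b, b), pair(a, b)))  →  b   [R2 at ε]

Reduce t₂ = g(cons(g(cons(a, a), pair(cons(b, a), g(cons(a, pair(cons(b, a), b)), pair(cons(b, pair(a, b)), pair(a, b))))), cons(a, a)), g(g(cons(a, pair(a, b)), pair(cons(b, cons(a, a)), pair(a, b))), pair(cons(b, pair(cons(b, b), pair(a, b))), pair(a, b)))):
1. g(cons(g(cons(a, a), pair(cons(b, a), g(cons(a, pair(cons(b, a), b)), pair(cons(b, pair(a, b)), pair(a, b))))), cons(a, a)), g(g(cons(a, pair(a, b)), pair(cons(b, cons(a, a)), pair(a, b))), pair(cons(b, pair(cons(b, b), pair(a, b))), pair(a, b))))  →  g(cons(g(cons(a, a), pair(cons(b, a), pair(a, b))), cons(a, a)), g(g(cons(a, pair(a, b)), pair(cons(b, cons(a, a)), pair(a, b))), pair(cons(b, pair(cons(b, b), pair(a, b))), pair(a, b))))   [R2 at 1.1.2.2]
2. g(cons(g(cons(a, a), pair(cons(b, a), pair(a, b))), cons(a, a)), g(g(cons(a, pair(a, b)), pair(cons(b, cons(a, a)), pair(a, b))), pair(cons(b, pair(cons(b, b), pair(a, b))), pair(a, b))))  →  g(cons(a, cons(a, a)), g(g(cons(a, pair(a, b)), pair(cons(b, cons(a, a)), pair(a, b))), pair(cons(b, pair(cons(b, b), pair(a, b))), pair(a, b))))   [R2 at 1.1]
3. g(cons(a, cons(a, a)), g(g(cons(a, pair(a, b)), pair(cons(b, cons(a, a)), pair(a, b))), pair(cons(b, pair(cons(b, b), pair(a, b))), pair(a, b))))  →  g(cons(a, cons(a, a)), g(cons(a, a), pair(cons(b, pair(cons(b, b), pair(a, b))), pair(a, b))))   [R2 at 2.1]
4. g(cons(a, cons(a, a)), g(cons(a, a), pair(cons(b, pair(cons(b, b), pair(a, b))), pair(a, b))))  →  g(cons(a, cons(a, a)), pair(cons(b, b), pair(a, b)))   [R2 at 2]
5. g(cons(a, cons(a, a)), pair(cons(b, b), pair(a, b)))  →  b   [R2 at ε]

yes — NF(t₁) = b, NF(t₂) = b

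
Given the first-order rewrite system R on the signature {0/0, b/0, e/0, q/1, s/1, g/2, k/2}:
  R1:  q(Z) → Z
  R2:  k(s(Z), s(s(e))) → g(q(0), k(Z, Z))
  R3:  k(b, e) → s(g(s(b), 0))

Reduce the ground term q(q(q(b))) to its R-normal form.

1. q(q(q(b)))  →  q(q(b))   [R1 at ε]
2. q(q(b))  →  q(b)   [R1 at ε]
3. q(b)  →  b   [R1 at ε]

b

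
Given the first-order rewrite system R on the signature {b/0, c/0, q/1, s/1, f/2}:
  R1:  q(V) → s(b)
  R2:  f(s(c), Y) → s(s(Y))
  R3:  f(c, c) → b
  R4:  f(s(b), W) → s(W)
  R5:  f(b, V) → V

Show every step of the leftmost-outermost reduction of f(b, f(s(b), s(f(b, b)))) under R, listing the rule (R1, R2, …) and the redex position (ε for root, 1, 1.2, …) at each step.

s(s(b))

1. f(b, f(s(b), s(f(b, b))))  →  f(s(b), s(f(b, b)))   [R5 at ε]
2. f(s(b), s(f(b, b)))  →  s(s(f(b, b)))   [R4 at ε]
3. s(s(f(b, b)))  →  s(s(b))   [R5 at 1.1]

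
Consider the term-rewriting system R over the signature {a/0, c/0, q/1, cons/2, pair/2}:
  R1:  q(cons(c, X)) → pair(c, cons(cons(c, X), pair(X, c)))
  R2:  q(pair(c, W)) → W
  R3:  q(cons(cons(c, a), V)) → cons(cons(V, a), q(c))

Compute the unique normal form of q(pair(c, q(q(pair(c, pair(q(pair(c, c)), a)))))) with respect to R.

a

1. q(pair(c, q(q(pair(c, pair(q(pair(c, c)), a))))))  →  q(q(pair(c, pair(q(pair(c, c)), a))))   [R2 at ε]
2. q(q(pair(c, pair(q(pair(c, c)), a))))  →  q(pair(q(pair(c, c)), a))   [R2 at 1]
3. q(pair(q(pair(c, c)), a))  →  q(pair(c, a))   [R2 at 1.1]
4. q(pair(c, a))  →  a   [R2 at ε]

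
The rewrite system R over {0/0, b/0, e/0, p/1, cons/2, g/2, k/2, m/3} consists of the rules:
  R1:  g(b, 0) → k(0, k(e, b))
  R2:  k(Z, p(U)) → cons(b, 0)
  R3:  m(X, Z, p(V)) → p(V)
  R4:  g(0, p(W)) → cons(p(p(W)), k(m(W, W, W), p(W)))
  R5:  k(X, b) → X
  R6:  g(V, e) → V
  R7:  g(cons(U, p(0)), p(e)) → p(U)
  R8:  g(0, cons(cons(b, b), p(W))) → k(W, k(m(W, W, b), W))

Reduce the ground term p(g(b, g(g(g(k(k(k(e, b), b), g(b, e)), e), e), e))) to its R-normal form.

p(b)

1. p(g(b, g(g(g(k(k(k(e, b), b), g(b, e)), e), e), e)))  →  p(g(b, g(g(k(k(k(e, b), b), g(b, e)), e), e)))   [R6 at 1.2]
2. p(g(b, g(g(k(k(k(e, b), b), g(b, e)), e), e)))  →  p(g(b, g(k(k(k(e, b), b), g(b, e)), e)))   [R6 at 1.2]
3. p(g(b, g(k(k(k(e, b), b), g(b, e)), e)))  →  p(g(b, k(k(k(e, b), b), g(b, e))))   [R6 at 1.2]
4. p(g(b, k(k(k(e, b), b), g(b, e))))  →  p(g(b, k(k(e, b), g(b, e))))   [R5 at 1.2.1]
5. p(g(b, k(k(e, b), g(b, e))))  →  p(g(b, k(e, g(b, e))))   [R5 at 1.2.1]
6. p(g(b, k(e, g(b, e))))  →  p(g(b, k(e, b)))   [R6 at 1.2.2]
7. p(g(b, k(e, b)))  →  p(g(b, e))   [R5 at 1.2]
8. p(g(b, e))  →  p(b)   [R6 at 1]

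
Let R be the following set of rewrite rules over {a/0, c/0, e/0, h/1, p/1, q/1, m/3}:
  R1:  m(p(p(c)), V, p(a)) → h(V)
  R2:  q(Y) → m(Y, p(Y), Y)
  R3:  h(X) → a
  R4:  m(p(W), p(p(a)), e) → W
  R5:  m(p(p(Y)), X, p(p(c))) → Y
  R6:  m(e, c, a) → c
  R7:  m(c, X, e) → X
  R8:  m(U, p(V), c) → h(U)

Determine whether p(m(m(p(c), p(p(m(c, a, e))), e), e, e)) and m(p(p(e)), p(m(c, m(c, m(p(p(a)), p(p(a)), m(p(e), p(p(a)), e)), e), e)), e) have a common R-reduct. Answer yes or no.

Reduce t₁ = p(m(m(p(c), p(p(m(c, a, e))), e), e, e)):
1. p(m(m(p(c), p(p(m(c, a, e))), e), e, e))  →  p(m(m(p(c), p(p(a)), e), e, e))   [R7 at 1.1.2.1.1]
2. p(m(m(p(c), p(p(a)), e), e, e))  →  p(m(c, e, e))   [R4 at 1.1]
3. p(m(c, e, e))  →  p(e)   [R7 at 1]

Reduce t₂ = m(p(p(e)), p(m(c, m(c, m(p(p(a)), p(p(a)), m(p(e), p(p(a)), e)), e), e)), e):
1. m(p(p(e)), p(m(c, m(c, m(p(p(a)), p(p(a)), m(p(e), p(p(a)), e)), e), e)), e)  →  m(p(p(e)), p(m(c, m(p(p(a)), p(p(a)), m(p(e), p(p(a)), e)), e)), e)   [R7 at 2.1]
2. m(p(p(e)), p(m(c, m(p(p(a)), p(p(a)), m(p(e), p(p(a)), e)), e)), e)  →  m(p(p(e)), p(m(p(p(a)), p(p(a)), m(p(e), p(p(a)), e))), e)   [R7 at 2.1]
3. m(p(p(e)), p(m(p(p(a)), p(p(a)), m(p(e), p(p(a)), e))), e)  →  m(p(p(e)), p(m(p(p(a)), p(p(a)), e)), e)   [R4 at 2.1.3]
4. m(p(p(e)), p(m(p(p(a)), p(p(a)), e)), e)  →  m(p(p(e)), p(p(a)), e)   [R4 at 2.1]
5. m(p(p(e)), p(p(a)), e)  →  p(e)   [R4 at ε]

yes — NF(t₁) = p(e), NF(t₂) = p(e)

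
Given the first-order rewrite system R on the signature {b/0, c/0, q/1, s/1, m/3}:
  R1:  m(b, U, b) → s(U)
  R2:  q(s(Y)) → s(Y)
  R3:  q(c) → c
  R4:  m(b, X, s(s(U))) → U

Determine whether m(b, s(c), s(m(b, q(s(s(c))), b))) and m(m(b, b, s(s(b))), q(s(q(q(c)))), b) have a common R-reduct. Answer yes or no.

yes — NF(t₁) = s(s(c)), NF(t₂) = s(s(c))

Reduce t₁ = m(b, s(c), s(m(b, q(s(s(c))), b))):
1. m(b, s(c), s(m(b, q(s(s(c))), b)))  →  m(b, s(c), s(s(q(s(s(c))))))   [R1 at 3.1]
2. m(b, s(c), s(s(q(s(s(c))))))  →  q(s(s(c)))   [R4 at ε]
3. q(s(s(c)))  →  s(s(c))   [R2 at ε]

Reduce t₂ = m(m(b, b, s(s(b))), q(s(q(q(c)))), b):
1. m(m(b, b, s(s(b))), q(s(q(q(c)))), b)  →  m(b, q(s(q(q(c)))), b)   [R4 at 1]
2. m(b, q(s(q(q(c)))), b)  →  s(q(s(q(q(c)))))   [R1 at ε]
3. s(q(s(q(q(c)))))  →  s(s(q(q(c))))   [R2 at 1]
4. s(s(q(q(c))))  →  s(s(q(c)))   [R3 at 1.1.1]
5. s(s(q(c)))  →  s(s(c))   [R3 at 1.1]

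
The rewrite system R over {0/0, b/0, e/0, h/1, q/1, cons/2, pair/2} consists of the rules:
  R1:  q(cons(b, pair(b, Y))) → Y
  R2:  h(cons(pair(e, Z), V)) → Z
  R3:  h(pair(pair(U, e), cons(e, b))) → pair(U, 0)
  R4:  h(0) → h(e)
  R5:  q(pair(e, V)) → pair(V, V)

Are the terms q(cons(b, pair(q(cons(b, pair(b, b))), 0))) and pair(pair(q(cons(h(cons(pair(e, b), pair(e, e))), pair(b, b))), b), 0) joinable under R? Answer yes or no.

no — NF(t₁) = 0, NF(t₂) = pair(pair(b, b), 0)

Reduce t₁ = q(cons(b, pair(q(cons(b, pair(b, b))), 0))):
1. q(cons(b, pair(q(cons(b, pair(b, b))), 0)))  →  q(cons(b, pair(b, 0)))   [R1 at 1.2.1]
2. q(cons(b, pair(b, 0)))  →  0   [R1 at ε]

Reduce t₂ = pair(pair(q(cons(h(cons(pair(e, b), pair(e, e))), pair(b, b))), b), 0):
1. pair(pair(q(cons(h(cons(pair(e, b), pair(e, e))), pair(b, b))), b), 0)  →  pair(pair(q(cons(b, pair(b, b))), b), 0)   [R2 at 1.1.1.1]
2. pair(pair(q(cons(b, pair(b, b))), b), 0)  →  pair(pair(b, b), 0)   [R1 at 1.1]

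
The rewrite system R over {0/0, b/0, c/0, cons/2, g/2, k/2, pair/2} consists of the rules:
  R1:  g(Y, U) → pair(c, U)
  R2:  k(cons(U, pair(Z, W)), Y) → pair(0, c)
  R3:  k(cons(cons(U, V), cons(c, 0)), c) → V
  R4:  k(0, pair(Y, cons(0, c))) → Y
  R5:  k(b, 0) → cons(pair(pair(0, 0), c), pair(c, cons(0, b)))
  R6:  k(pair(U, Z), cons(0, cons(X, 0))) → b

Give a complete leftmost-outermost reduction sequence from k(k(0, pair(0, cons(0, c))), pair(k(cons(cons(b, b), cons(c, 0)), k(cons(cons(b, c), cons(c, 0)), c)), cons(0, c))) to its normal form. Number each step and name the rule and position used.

b

1. k(k(0, pair(0, cons(0, c))), pair(k(cons(cons(b, b), cons(c, 0)), k(cons(cons(b, c), cons(c, 0)), c)), cons(0, c)))  →  k(0, pair(k(cons(cons(b, b), cons(c, 0)), k(cons(cons(b, c), cons(c, 0)), c)), cons(0, c)))   [R4 at 1]
2. k(0, pair(k(cons(cons(b, b), cons(c, 0)), k(cons(cons(b, c), cons(c, 0)), c)), cons(0, c)))  →  k(cons(cons(b, b), cons(c, 0)), k(cons(cons(b, c), cons(c, 0)), c))   [R4 at ε]
3. k(cons(cons(b, b), cons(c, 0)), k(cons(cons(b, c), cons(c, 0)), c))  →  k(cons(cons(b, b), cons(c, 0)), c)   [R3 at 2]
4. k(cons(cons(b, b), cons(c, 0)), c)  →  b   [R3 at ε]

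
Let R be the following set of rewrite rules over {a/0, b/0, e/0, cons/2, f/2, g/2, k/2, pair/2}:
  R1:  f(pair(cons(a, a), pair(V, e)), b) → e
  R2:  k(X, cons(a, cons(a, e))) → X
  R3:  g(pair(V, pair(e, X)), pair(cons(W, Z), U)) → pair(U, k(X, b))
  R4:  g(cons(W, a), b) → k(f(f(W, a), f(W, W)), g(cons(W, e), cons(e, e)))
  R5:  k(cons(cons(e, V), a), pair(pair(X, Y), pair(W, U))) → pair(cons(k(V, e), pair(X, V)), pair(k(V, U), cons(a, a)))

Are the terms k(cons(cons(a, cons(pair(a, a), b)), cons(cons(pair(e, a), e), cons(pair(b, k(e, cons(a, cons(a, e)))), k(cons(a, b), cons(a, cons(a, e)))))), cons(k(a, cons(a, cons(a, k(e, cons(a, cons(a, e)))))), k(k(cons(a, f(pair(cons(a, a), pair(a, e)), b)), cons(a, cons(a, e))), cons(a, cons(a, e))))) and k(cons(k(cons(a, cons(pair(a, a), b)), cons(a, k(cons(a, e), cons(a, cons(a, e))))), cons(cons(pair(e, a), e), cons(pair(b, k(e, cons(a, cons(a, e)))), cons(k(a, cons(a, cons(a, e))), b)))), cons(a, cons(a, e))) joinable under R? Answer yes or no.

yes — NF(t₁) = cons(cons(a, cons(pair(a, a), b)), cons(cons(pair(e, a), e), cons(pair(b, e), cons(a, b)))), NF(t₂) = cons(cons(a, cons(pair(a, a), b)), cons(cons(pair(e, a), e), cons(pair(b, e), cons(a, b))))

Reduce t₁ = k(cons(cons(a, cons(pair(a, a), b)), cons(cons(pair(e, a), e), cons(pair(b, k(e, cons(a, cons(a, e)))), k(cons(a, b), cons(a, cons(a, e)))))), cons(k(a, cons(a, cons(a, k(e, cons(a, cons(a, e)))))), k(k(cons(a, f(pair(cons(a, a), pair(a, e)), b)), cons(a, cons(a, e))), cons(a, cons(a, e))))):
1. k(cons(cons(a, cons(pair(a, a), b)), cons(cons(pair(e, a), e), cons(pair(b, k(e, cons(a, cons(a, e)))), k(cons(a, b), cons(a, cons(a, e)))))), cons(k(a, cons(a, cons(a, k(e, cons(a, cons(a, e)))))), k(k(cons(a, f(pair(cons(a, a), pair(a, e)), b)), cons(a, cons(a, e))), cons(a, cons(a, e)))))  →  k(cons(cons(a, cons(pair(a, a), b)), cons(cons(pair(e, a), e), cons(pair(b, e), k(cons(a, b), cons(a, cons(a, e)))))), cons(k(a, cons(a, cons(a, k(e, cons(a, cons(a, e)))))), k(k(cons(a, f(pair(cons(a, a), pair(a, e)), b)), cons(a, cons(a, e))), cons(a, cons(a, e)))))   [R2 at 1.2.2.1.2]
2. k(cons(cons(a, cons(pair(a, a), b)), cons(cons(pair(e, a), e), cons(pair(b, e), k(cons(a, b), cons(a, cons(a, e)))))), cons(k(a, cons(a, cons(a, k(e, cons(a, cons(a, e)))))), k(k(cons(a, f(pair(cons(a, a), pair(a, e)), b)), cons(a, cons(a, e))), cons(a, cons(a, e)))))  →  k(cons(cons(a, cons(pair(a, a), b)), cons(cons(pair(e, a), e), cons(pair(b, e), cons(a, b)))), cons(k(a, cons(a, cons(a, k(e, cons(a, cons(a, e)))))), k(k(cons(a, f(pair(cons(a, a), pair(a, e)), b)), cons(a, cons(a, e))), cons(a, cons(a, e)))))   [R2 at 1.2.2.2]
3. k(cons(cons(a, cons(pair(a, a), b)), cons(cons(pair(e, a), e), cons(pair(b, e), cons(a, b)))), cons(k(a, cons(a, cons(a, k(e, cons(a, cons(a, e)))))), k(k(cons(a, f(pair(cons(a, a), pair(a, e)), b)), cons(a, cons(a, e))), cons(a, cons(a, e)))))  →  k(cons(cons(a, cons(pair(a, a), b)), cons(cons(pair(e, a), e), cons(pair(b, e), cons(a, b)))), cons(k(a, cons(a, cons(a, e))), k(k(cons(a, f(pair(cons(a, a), pair(a, e)), b)), cons(a, cons(a, e))), cons(a, cons(a, e)))))   [R2 at 2.1.2.2.2]
4. k(cons(cons(a, cons(pair(a, a), b)), cons(cons(pair(e, a), e), cons(pair(b, e), cons(a, b)))), cons(k(a, cons(a, cons(a, e))), k(k(cons(a, f(pair(cons(a, a), pair(a, e)), b)), cons(a, cons(a, e))), cons(a, cons(a, e)))))  →  k(cons(cons(a, cons(pair(a, a), b)), cons(cons(pair(e, a), e), cons(pair(b, e), cons(a, b)))), cons(a, k(k(cons(a, f(pair(cons(a, a), pair(a, e)), b)), cons(a, cons(a, e))), cons(a, cons(a, e)))))   [R2 at 2.1]
5. k(cons(cons(a, cons(pair(a, a), b)), cons(cons(pair(e, a), e), cons(pair(b, e), cons(a, b)))), cons(a, k(k(cons(a, f(pair(cons(a, a), pair(a, e)), b)), cons(a, cons(a, e))), cons(a, cons(a, e)))))  →  k(cons(cons(a, cons(pair(a, a), b)), cons(cons(pair(e, a), e), cons(pair(b, e), cons(a, b)))), cons(a, k(cons(a, f(pair(cons(a, a), pair(a, e)), b)), cons(a, cons(a, e)))))   [R2 at 2.2]
6. k(cons(cons(a, cons(pair(a, a), b)), cons(cons(pair(e, a), e), cons(pair(b, e), cons(a, b)))), cons(a, k(cons(a, f(pair(cons(a, a), pair(a, e)), b)), cons(a, cons(a, e)))))  →  k(cons(cons(a, cons(pair(a, a), b)), cons(cons(pair(e, a), e), cons(pair(b, e), cons(a, b)))), cons(a, cons(a, f(pair(cons(a, a), pair(a, e)), b))))   [R2 at 2.2]
7. k(cons(cons(a, cons(pair(a, a), b)), cons(cons(pair(e, a), e), cons(pair(b, e), cons(a, b)))), cons(a, cons(a, f(pair(cons(a, a), pair(a, e)), b))))  →  k(cons(cons(a, cons(pair(a, a), b)), cons(cons(pair(e, a), e), cons(pair(b, e), cons(a, b)))), cons(a, cons(a, e)))   [R1 at 2.2.2]
8. k(cons(cons(a, cons(pair(a, a), b)), cons(cons(pair(e, a), e), cons(pair(b, e), cons(a, b)))), cons(a, cons(a, e)))  →  cons(cons(a, cons(pair(a, a), b)), cons(cons(pair(e, a), e), cons(pair(b, e), cons(a, b))))   [R2 at ε]

Reduce t₂ = k(cons(k(cons(a, cons(pair(a, a), b)), cons(a, k(cons(a, e), cons(a, cons(a, e))))), cons(cons(pair(e, a), e), cons(pair(b, k(e, cons(a, cons(a, e)))), cons(k(a, cons(a, cons(a, e))), b)))), cons(a, cons(a, e))):
1. k(cons(k(cons(a, cons(pair(a, a), b)), cons(a, k(cons(a, e), cons(a, cons(a, e))))), cons(cons(pair(e, a), e), cons(pair(b, k(e, cons(a, cons(a, e)))), cons(k(a, cons(a, cons(a, e))), b)))), cons(a, cons(a, e)))  →  cons(k(cons(a, cons(pair(a, a), b)), cons(a, k(cons(a, e), cons(a, cons(a, e))))), cons(cons(pair(e, a), e), cons(pair(b, k(e, cons(a, cons(a, e)))), cons(k(a, cons(a, cons(a, e))), b))))   [R2 at ε]
2. cons(k(cons(a, cons(pair(a, a), b)), cons(a, k(cons(a, e), cons(a, cons(a, e))))), cons(cons(pair(e, a), e), cons(pair(b, k(e, cons(a, cons(a, e)))), cons(k(a, cons(a, cons(a, e))), b))))  →  cons(k(cons(a, cons(pair(a, a), b)), cons(a, cons(a, e))), cons(cons(pair(e, a), e), cons(pair(b, k(e, cons(a, cons(a, e)))), cons(k(a, cons(a, cons(a, e))), b))))   [R2 at 1.2.2]
3. cons(k(cons(a, cons(pair(a, a), b)), cons(a, cons(a, e))), cons(cons(pair(e, a), e), cons(pair(b, k(e, cons(a, cons(a, e)))), cons(k(a, cons(a, cons(a, e))), b))))  →  cons(cons(a, cons(pair(a, a), b)), cons(cons(pair(e, a), e), cons(pair(b, k(e, cons(a, cons(a, e)))), cons(k(a, cons(a, cons(a, e))), b))))   [R2 at 1]
4. cons(cons(a, cons(pair(a, a), b)), cons(cons(pair(e, a), e), cons(pair(b, k(e, cons(a, cons(a, e)))), cons(k(a, cons(a, cons(a, e))), b))))  →  cons(cons(a, cons(pair(a, a), b)), cons(cons(pair(e, a), e), cons(pair(b, e), cons(k(a, cons(a, cons(a, e))), b))))   [R2 at 2.2.1.2]
5. cons(cons(a, cons(pair(a, a), b)), cons(cons(pair(e, a), e), cons(pair(b, e), cons(k(a, cons(a, cons(a, e))), b))))  →  cons(cons(a, cons(pair(a, a), b)), cons(cons(pair(e, a), e), cons(pair(b, e), cons(a, b))))   [R2 at 2.2.2.1]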